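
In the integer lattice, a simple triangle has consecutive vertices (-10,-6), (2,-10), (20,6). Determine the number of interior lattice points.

127

The shoelace formula gives twice the area as |[(-10)·(-10) − 2·(-6)] + [2·6 − 20·(-10)] + [20·(-6) − (-10)·6]| = 264, so the area is 132.
Summing gcd(|Δx|,|Δy|) over the edges gives the boundary count: gcd(12,4) + gcd(18,16) + gcd(30,12) = 4+2+6 = 12.
By Pick's theorem A = I + B/2 − 1, so I = 132 − 12/2 + 1 = 127.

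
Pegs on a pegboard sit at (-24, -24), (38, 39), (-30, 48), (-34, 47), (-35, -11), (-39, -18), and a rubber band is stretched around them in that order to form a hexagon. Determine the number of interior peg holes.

The shoelace formula gives twice the area as |((-24)·39 − 38·(-24)) + (38·48 − (-30)·39) + ((-30)·47 − (-34)·48) + ((-34)·(-11) − (-35)·47) + ((-35)·(-18) − (-39)·(-11)) + ((-39)·(-24) − (-24)·(-18))| = 5916, so the area is 2958.
Along each edge there are gcd(|Δx|,|Δy|)+1 lattice points, so counting each shared vertex once the boundary has gcd(62,63) + gcd(68,9) + gcd(4,1) + gcd(1,58) + gcd(4,7) + gcd(15,6) = 1+1+1+1+1+3 = 8.
By Pick's theorem A = I + B/2 − 1, so I = 2958 − 8/2 + 1 = 2955.

2955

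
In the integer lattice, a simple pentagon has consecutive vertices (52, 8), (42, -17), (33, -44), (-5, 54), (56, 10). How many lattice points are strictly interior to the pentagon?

The shoelace formula gives twice the area as |[52·(-17) − 42·8] + [42·(-44) − 33·(-17)] + [33·54 − (-5)·(-44)] + [(-5)·10 − 56·54] + [56·8 − 52·10]| = 4091, so the area is 4091/2.
Summing gcd(|Δx|,|Δy|) over the edges gives the boundary count: gcd(10,25) + gcd(9,27) + gcd(38,98) + gcd(61,44) + gcd(4,2) = 5+9+2+1+2 = 19.
Pick's theorem gives I = A − B/2 + 1 = 4091/2 − 19/2 + 1 = 2037.

2037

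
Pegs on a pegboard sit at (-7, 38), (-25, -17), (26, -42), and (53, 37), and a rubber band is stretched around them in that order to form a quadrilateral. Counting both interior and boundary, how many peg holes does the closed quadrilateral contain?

The shoelace formula gives twice the area as |((-7)·(-17) − (-25)·38) + ((-25)·(-42) − 26·(-17)) + (26·37 − 53·(-42)) + (53·38 − (-7)·37)| = 8022, so the area is 4011.
Along each edge there are gcd(|Δx|,|Δy|)+1 lattice points, so counting each shared vertex once the boundary has gcd(18,55) + gcd(51,25) + gcd(27,79) + gcd(60,1) = 1+1+1+1 = 4.
Pick's theorem gives I = A − B/2 + 1 = 4011 − 4/2 + 1 = 4010, so the closed region contains I + B = 4010 + 4 = 4014 lattice points.

4014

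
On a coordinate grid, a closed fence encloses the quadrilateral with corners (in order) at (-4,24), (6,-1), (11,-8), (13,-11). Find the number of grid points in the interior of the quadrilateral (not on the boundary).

34

The shoelace formula gives twice the area as |[(-4)·(-1) − 6·24] + [6·(-8) − 11·(-1)] + [11·(-11) − 13·(-8)] + [13·24 − (-4)·(-11)]| = 74, so the area is 37.
Summing gcd(|Δx|,|Δy|) over the edges gives the boundary count: gcd(10,25) + gcd(5,7) + gcd(2,3) + gcd(17,35) = 5+1+1+1 = 8.
By Pick's theorem A = I + B/2 − 1, so I = 37 − 8/2 + 1 = 34.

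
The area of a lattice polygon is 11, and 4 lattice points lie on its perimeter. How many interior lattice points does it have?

10

From Pick's theorem, I = A − B/2 + 1 = 11 − 4/2 + 1 = 10.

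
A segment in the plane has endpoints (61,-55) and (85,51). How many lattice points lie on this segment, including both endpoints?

3

The number of lattice points on a segment between lattice points is gcd(|Δx|,|Δy|) + 1 = gcd(24,106) + 1 = 2 + 1 = 3.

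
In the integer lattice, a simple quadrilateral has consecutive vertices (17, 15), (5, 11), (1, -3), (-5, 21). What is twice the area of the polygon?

340

The shoelace formula gives twice the area as |[17·11 − 5·15] + [5·(-3) − 1·11] + [1·21 − (-5)·(-3)] + [(-5)·15 − 17·21]| = 340, so the area is 170.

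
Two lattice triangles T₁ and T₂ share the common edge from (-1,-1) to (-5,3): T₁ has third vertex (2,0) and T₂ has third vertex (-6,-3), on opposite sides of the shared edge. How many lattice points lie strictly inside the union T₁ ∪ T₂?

The union is the simple quadrilateral with vertices (-1,-1), (2,0), (-5,3), (-6,-3) in order.
The shoelace formula gives twice the area as |((-1)·0 − 2·(-1)) + (2·3 − (-5)·0) + ((-5)·(-3) − (-6)·3) + ((-6)·(-1) − (-1)·(-3))| = 44, so the area is 22.
Summing gcd(|Δx|,|Δy|) over the edges gives the boundary count: gcd(3,1) + gcd(7,3) + gcd(1,6) + gcd(5,2) = 1+1+1+1 = 4.
By Pick's theorem I = A − B/2 + 1 = 22 − 4/2 + 1 = 21.

21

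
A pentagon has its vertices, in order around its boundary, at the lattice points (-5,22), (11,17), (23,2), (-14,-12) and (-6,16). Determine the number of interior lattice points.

642

By the shoelace formula, twice the signed area is |[(-5)·17 − 11·22] + [11·2 − 23·17] + [23·(-12) − (-14)·2] + [(-14)·16 − (-6)·(-12)] + [(-6)·22 − (-5)·16]| = 1292, so the area is 646.
Summing gcd(|Δx|,|Δy|) over the edges gives the boundary count: gcd(16,5) + gcd(12,15) + gcd(37,14) + gcd(8,28) + gcd(1,6) = 1+3+1+4+1 = 10.
By Pick's theorem A = I + B/2 − 1, so I = 646 − 10/2 + 1 = 642.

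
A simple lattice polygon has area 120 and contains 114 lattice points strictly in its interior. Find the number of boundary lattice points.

14

Pick's theorem gives A = I + B/2 − 1, so B = 2(A − I + 1) = 2(120 − 114 + 1) = 14.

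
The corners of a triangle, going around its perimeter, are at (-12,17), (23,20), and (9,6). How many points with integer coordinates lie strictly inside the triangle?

By the shoelace formula, twice the signed area is |[(-12)·20 − 23·17] + [23·6 − 9·20] + [9·17 − (-12)·6]| = 448, so the area is 224.
Summing gcd(|Δx|,|Δy|) over the edges gives the boundary count: gcd(35,3) + gcd(14,14) + gcd(21,11) = 1+14+1 = 16.
Pick's theorem gives I = A − B/2 + 1 = 224 − 16/2 + 1 = 217.

217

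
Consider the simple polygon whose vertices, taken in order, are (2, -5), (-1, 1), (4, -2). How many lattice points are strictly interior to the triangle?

9

Using the shoelace formula, 2A = |(2·1 − (-1)·(-5)) + ((-1)·(-2) − 4·1) + (4·(-5) − 2·(-2))| = 21, so the area is 10.5.
Along each edge there are gcd(|Δx|,|Δy|)+1 lattice points, so counting each shared vertex once the boundary has gcd(3,6) + gcd(5,3) + gcd(2,3) = 3+1+1 = 5.
Pick's theorem gives I = A − B/2 + 1 = 10.5 − 5/2 + 1 = 9.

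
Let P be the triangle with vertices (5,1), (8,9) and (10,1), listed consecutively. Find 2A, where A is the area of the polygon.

Using the shoelace formula, 2A = |(5·9 − 8·1) + (8·1 − 10·9) + (10·1 − 5·1)| = 40, so the area is 20.

40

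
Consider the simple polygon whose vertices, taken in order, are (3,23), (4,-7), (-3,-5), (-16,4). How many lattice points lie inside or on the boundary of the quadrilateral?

The shoelace formula gives twice the area as |[3·(-7) − 4·23] + [4·(-5) − (-3)·(-7)] + [(-3)·4 − (-16)·(-5)] + [(-16)·23 − 3·4]| = 626, so the area is 313.
The number of boundary lattice points is Σ gcd(|Δx|,|Δy|) = gcd(1,30) + gcd(7,2) + gcd(13,9) + gcd(19,19) = 1+1+1+19 = 22.
Pick's theorem gives I = A − B/2 + 1 = 313 − 22/2 + 1 = 303, so the closed region contains I + B = 303 + 22 = 325 lattice points.

325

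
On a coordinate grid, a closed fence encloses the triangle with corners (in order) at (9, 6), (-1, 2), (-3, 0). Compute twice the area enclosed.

12

The shoelace formula gives twice the area as |[9·2 − (-1)·6] + [(-1)·0 − (-3)·2] + [(-3)·6 − 9·0]| = 12, so the area is 6.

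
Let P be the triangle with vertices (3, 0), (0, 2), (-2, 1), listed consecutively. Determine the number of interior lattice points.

By the shoelace formula, twice the signed area is |(3·2 − 0·0) + (0·1 − (-2)·2) + ((-2)·0 − 3·1)| = 7, so the area is 7/2.
Along each edge there are gcd(|Δx|,|Δy|)+1 lattice points, so counting each shared vertex once the boundary has gcd(3,2) + gcd(2,1) + gcd(5,1) = 1+1+1 = 3.
Pick's theorem gives I = A − B/2 + 1 = 7/2 − 3/2 + 1 = 3.

3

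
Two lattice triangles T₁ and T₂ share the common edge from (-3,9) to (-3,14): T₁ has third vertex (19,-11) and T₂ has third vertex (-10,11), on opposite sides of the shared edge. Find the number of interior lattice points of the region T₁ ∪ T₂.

71

The union is the simple quadrilateral with vertices (-3,9), (19,-11), (-3,14), (-10,11) in order.
The shoelace formula gives twice the area as |((-3)·(-11) − 19·9) + (19·14 − (-3)·(-11)) + ((-3)·11 − (-10)·14) + ((-10)·9 − (-3)·11)| = 145, so the area is 145/2.
The number of boundary lattice points is Σ gcd(|Δx|,|Δy|) = gcd(22,20) + gcd(22,25) + gcd(7,3) + gcd(7,2) = 2+1+1+1 = 5.
By Pick's theorem I = A − B/2 + 1 = 145/2 − 5/2 + 1 = 71.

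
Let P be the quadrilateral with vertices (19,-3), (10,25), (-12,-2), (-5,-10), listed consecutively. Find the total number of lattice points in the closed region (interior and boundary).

553

Using the shoelace formula, 2A = |[19·25 − 10·(-3)] + [10·(-2) − (-12)·25] + [(-12)·(-10) − (-5)·(-2)] + [(-5)·(-3) − 19·(-10)]| = 1100, so the area is 550.
Summing gcd(|Δx|,|Δy|) over the edges gives the boundary count: gcd(9,28) + gcd(22,27) + gcd(7,8) + gcd(24,7) = 1+1+1+1 = 4.
Pick's theorem gives I = A − B/2 + 1 = 550 − 4/2 + 1 = 549, so the closed region contains I + B = 549 + 4 = 553 lattice points.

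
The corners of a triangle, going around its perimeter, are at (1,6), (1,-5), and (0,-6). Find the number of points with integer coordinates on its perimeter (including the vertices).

13

Along each edge there are gcd(|Δx|,|Δy|)+1 lattice points, so counting each shared vertex once the boundary has gcd(0,11) + gcd(1,1) + gcd(1,12) = 11+1+1 = 13.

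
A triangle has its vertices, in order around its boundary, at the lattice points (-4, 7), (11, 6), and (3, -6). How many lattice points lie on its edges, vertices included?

The number of boundary lattice points is Σ gcd(|Δx|,|Δy|) = gcd(15,1) + gcd(8,12) + gcd(7,13) = 1+4+1 = 6.

6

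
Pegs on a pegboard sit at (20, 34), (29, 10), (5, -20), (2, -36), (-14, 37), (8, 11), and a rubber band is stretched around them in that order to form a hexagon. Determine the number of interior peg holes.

By the shoelace formula, twice the signed area is |[20·10 − 29·34] + [29·(-20) − 5·10] + [5·(-36) − 2·(-20)] + [2·37 − (-14)·(-36)] + [(-14)·11 − 8·37] + [8·34 − 20·11]| = 2384, so the area is 1192.
The number of boundary lattice points is Σ gcd(|Δx|,|Δy|) = gcd(9,24) + gcd(24,30) + gcd(3,16) + gcd(16,73) + gcd(22,26) + gcd(12,23) = 3+6+1+1+2+1 = 14.
Pick's theorem gives I = A − B/2 + 1 = 1192 − 14/2 + 1 = 1186.

1186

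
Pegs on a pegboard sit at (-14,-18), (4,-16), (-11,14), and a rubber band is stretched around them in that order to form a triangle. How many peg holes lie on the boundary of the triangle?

The number of boundary lattice points is Σ gcd(|Δx|,|Δy|) = gcd(18,2) + gcd(15,30) + gcd(3,32) = 2+15+1 = 18.

18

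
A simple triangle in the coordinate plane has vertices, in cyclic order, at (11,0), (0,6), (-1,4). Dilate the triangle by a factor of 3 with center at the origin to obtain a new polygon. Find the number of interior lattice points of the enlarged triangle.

118

By the shoelace formula, twice the signed area is |(11·6 − 0·0) + (0·4 − (-1)·6) + ((-1)·0 − 11·4)| = 28, so the area is 14.
Along each edge there are gcd(|Δx|,|Δy|)+1 lattice points, so counting each shared vertex once the boundary has gcd(11,6) + gcd(1,2) + gcd(12,4) = 1+1+4 = 6.
Scaling by 3 multiplies the area by 3² = 9 (so the new area is 126) and multiplies the boundary lattice-point count by 3, giving 18.
By Pick's theorem, the interior count of the dilated polygon is 126 − 18/2 + 1 = 118.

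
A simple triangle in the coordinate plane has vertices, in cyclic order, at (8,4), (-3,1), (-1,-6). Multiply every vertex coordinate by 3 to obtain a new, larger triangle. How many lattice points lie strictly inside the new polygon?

370

The shoelace formula gives twice the area as |[8·1 − (-3)·4] + [(-3)·(-6) − (-1)·1] + [(-1)·4 − 8·(-6)]| = 83, so the area is 41.5.
Summing gcd(|Δx|,|Δy|) over the edges gives the boundary count: gcd(11,3) + gcd(2,7) + gcd(9,10) = 1+1+1 = 3.
Scaling by 3 multiplies the area by 3² = 9 (so the new area is 747/2) and multiplies the boundary lattice-point count by 3, giving 9.
By Pick's theorem, the interior count of the dilated polygon is 747/2 − 9/2 + 1 = 370.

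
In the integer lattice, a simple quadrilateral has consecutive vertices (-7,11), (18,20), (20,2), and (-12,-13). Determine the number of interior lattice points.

579

The shoelace formula gives twice the area as |[(-7)·20 − 18·11] + [18·2 − 20·20] + [20·(-13) − (-12)·2] + [(-12)·11 − (-7)·(-13)]| = 1161, so the area is 580.5.
Along each edge there are gcd(|Δx|,|Δy|)+1 lattice points, so counting each shared vertex once the boundary has gcd(25,9) + gcd(2,18) + gcd(32,15) + gcd(5,24) = 1+2+1+1 = 5.
Pick's theorem gives I = A − B/2 + 1 = 580.5 − 5/2 + 1 = 579.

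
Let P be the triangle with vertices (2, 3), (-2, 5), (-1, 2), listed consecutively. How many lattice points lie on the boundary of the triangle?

The number of boundary lattice points is Σ gcd(|Δx|,|Δy|) = gcd(4,2) + gcd(1,3) + gcd(3,1) = 2+1+1 = 4.

4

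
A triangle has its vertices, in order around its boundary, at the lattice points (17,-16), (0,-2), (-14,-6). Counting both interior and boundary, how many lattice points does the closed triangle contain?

The shoelace formula gives twice the area as |[17·(-2) − 0·(-16)] + [0·(-6) − (-14)·(-2)] + [(-14)·(-16) − 17·(-6)]| = 264, so the area is 132.
Along each edge there are gcd(|Δx|,|Δy|)+1 lattice points, so counting each shared vertex once the boundary has gcd(17,14) + gcd(14,4) + gcd(31,10) = 1+2+1 = 4.
Pick's theorem gives I = A − B/2 + 1 = 132 − 4/2 + 1 = 131, so the closed region contains I + B = 131 + 4 = 135 lattice points.

135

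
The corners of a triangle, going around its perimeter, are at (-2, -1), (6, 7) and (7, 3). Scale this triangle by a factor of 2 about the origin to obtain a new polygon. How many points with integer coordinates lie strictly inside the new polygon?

71

Using the shoelace formula, 2A = |[(-2)·7 − 6·(-1)] + [6·3 − 7·7] + [7·(-1) − (-2)·3]| = 40, so the area is 20.
The number of boundary lattice points is Σ gcd(|Δx|,|Δy|) = gcd(8,8) + gcd(1,4) + gcd(9,4) = 8+1+1 = 10.
Scaling by 2 multiplies the area by 2² = 4 (so the new area is 80) and multiplies the boundary lattice-point count by 2, giving 20.
By Pick's theorem, the interior count of the dilated polygon is 80 − 20/2 + 1 = 71.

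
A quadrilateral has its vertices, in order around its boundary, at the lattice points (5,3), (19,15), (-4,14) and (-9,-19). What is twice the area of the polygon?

614

By the shoelace formula, twice the signed area is |(5·15 − 19·3) + (19·14 − (-4)·15) + ((-4)·(-19) − (-9)·14) + ((-9)·3 − 5·(-19))| = 614, so the area is 307.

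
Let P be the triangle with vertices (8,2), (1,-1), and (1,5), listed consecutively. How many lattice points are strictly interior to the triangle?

By the shoelace formula, twice the signed area is |(8·(-1) − 1·2) + (1·5 − 1·(-1)) + (1·2 − 8·5)| = 42, so the area is 21.
The number of boundary lattice points is Σ gcd(|Δx|,|Δy|) = gcd(7,3) + gcd(0,6) + gcd(7,3) = 1+6+1 = 8.
By Pick's theorem A = I + B/2 − 1, so I = 21 − 8/2 + 1 = 18.

18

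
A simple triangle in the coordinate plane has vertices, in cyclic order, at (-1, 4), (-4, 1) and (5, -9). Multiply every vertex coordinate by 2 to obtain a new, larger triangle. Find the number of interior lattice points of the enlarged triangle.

110

Using the shoelace formula, 2A = |[(-1)·1 − (-4)·4] + [(-4)·(-9) − 5·1] + [5·4 − (-1)·(-9)]| = 57, so the area is 28.5.
Summing gcd(|Δx|,|Δy|) over the edges gives the boundary count: gcd(3,3) + gcd(9,10) + gcd(6,13) = 3+1+1 = 5.
Scaling by 2 multiplies the area by 2² = 4 (so the new area is 114) and multiplies the boundary lattice-point count by 2, giving 10.
By Pick's theorem, the interior count of the dilated polygon is 114 − 10/2 + 1 = 110.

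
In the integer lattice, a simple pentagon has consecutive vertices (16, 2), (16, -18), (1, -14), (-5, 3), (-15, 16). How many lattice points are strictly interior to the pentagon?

446

Using the shoelace formula, 2A = |[16·(-18) − 16·2] + [16·(-14) − 1·(-18)] + [1·3 − (-5)·(-14)] + [(-5)·16 − (-15)·3] + [(-15)·2 − 16·16]| = 914, so the area is 457.
The number of boundary lattice points is Σ gcd(|Δx|,|Δy|) = gcd(0,20) + gcd(15,4) + gcd(6,17) + gcd(10,13) + gcd(31,14) = 20+1+1+1+1 = 24.
Pick's theorem gives I = A − B/2 + 1 = 457 − 24/2 + 1 = 446.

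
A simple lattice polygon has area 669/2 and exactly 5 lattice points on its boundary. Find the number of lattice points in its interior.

333

Pick's theorem A = I + B/2 − 1 rearranges to I = A − B/2 + 1 = 669/2 − 5/2 + 1 = 333.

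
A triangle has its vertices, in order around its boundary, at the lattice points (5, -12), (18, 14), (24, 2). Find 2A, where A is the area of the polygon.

By the shoelace formula, twice the signed area is |[5·14 − 18·(-12)] + [18·2 − 24·14] + [24·(-12) − 5·2]| = 312, so the area is 156.

312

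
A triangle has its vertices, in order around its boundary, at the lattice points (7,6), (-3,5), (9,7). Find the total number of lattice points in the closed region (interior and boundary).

7

Using the shoelace formula, 2A = |(7·5 − (-3)·6) + ((-3)·7 − 9·5) + (9·6 − 7·7)| = 8, so the area is 4.
Along each edge there are gcd(|Δx|,|Δy|)+1 lattice points, so counting each shared vertex once the boundary has gcd(10,1) + gcd(12,2) + gcd(2,1) = 1+2+1 = 4.
Pick's theorem gives I = A − B/2 + 1 = 4 − 4/2 + 1 = 3, so the closed region contains I + B = 3 + 4 = 7 lattice points.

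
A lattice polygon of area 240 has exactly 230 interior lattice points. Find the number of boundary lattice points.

22

Pick's theorem gives A = I + B/2 − 1, so B = 2(A − I + 1) = 2(240 − 230 + 1) = 22.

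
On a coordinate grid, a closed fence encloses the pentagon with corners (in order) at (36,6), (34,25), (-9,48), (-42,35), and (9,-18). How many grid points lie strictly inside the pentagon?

2696

Using the shoelace formula, 2A = |(36·25 − 34·6) + (34·48 − (-9)·25) + ((-9)·35 − (-42)·48) + ((-42)·(-18) − 9·35) + (9·6 − 36·(-18))| = 5397, so the area is 2698.5.
Along each edge there are gcd(|Δx|,|Δy|)+1 lattice points, so counting each shared vertex once the boundary has gcd(2,19) + gcd(43,23) + gcd(33,13) + gcd(51,53) + gcd(27,24) = 1+1+1+1+3 = 7.
By Pick's theorem A = I + B/2 − 1, so I = 2698.5 − 7/2 + 1 = 2696.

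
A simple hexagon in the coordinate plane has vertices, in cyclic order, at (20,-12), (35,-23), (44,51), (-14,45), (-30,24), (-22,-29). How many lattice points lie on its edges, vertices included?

7

Along each edge there are gcd(|Δx|,|Δy|)+1 lattice points, so counting each shared vertex once the boundary has gcd(15,11) + gcd(9,74) + gcd(58,6) + gcd(16,21) + gcd(8,53) + gcd(42,17) = 1+1+2+1+1+1 = 7.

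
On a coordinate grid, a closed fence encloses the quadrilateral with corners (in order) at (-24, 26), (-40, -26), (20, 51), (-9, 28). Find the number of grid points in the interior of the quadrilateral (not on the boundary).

The shoelace formula gives twice the area as |((-24)·(-26) − (-40)·26) + ((-40)·51 − 20·(-26)) + (20·28 − (-9)·51) + ((-9)·26 − (-24)·28)| = 1601, so the area is 800.5.
Summing gcd(|Δx|,|Δy|) over the edges gives the boundary count: gcd(16,52) + gcd(60,77) + gcd(29,23) + gcd(15,2) = 4+1+1+1 = 7.
By Pick's theorem A = I + B/2 − 1, so I = 800.5 − 7/2 + 1 = 798.

798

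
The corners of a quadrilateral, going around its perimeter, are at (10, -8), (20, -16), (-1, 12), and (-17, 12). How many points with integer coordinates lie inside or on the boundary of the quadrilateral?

The shoelace formula gives twice the area as |(10·(-16) − 20·(-8)) + (20·12 − (-1)·(-16)) + ((-1)·12 − (-17)·12) + ((-17)·(-8) − 10·12)| = 432, so the area is 216.
Summing gcd(|Δx|,|Δy|) over the edges gives the boundary count: gcd(10,8) + gcd(21,28) + gcd(16,0) + gcd(27,20) = 2+7+16+1 = 26.
Pick's theorem gives I = A − B/2 + 1 = 216 − 26/2 + 1 = 204, so the closed region contains I + B = 204 + 26 = 230 lattice points.

230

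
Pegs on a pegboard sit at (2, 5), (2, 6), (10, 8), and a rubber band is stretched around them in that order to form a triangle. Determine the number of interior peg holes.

The shoelace formula gives twice the area as |(2·6 − 2·5) + (2·8 − 10·6) + (10·5 − 2·8)| = 8, so the area is 4.
Along each edge there are gcd(|Δx|,|Δy|)+1 lattice points, so counting each shared vertex once the boundary has gcd(0,1) + gcd(8,2) + gcd(8,3) = 1+2+1 = 4.
By Pick's theorem A = I + B/2 − 1, so I = 4 − 4/2 + 1 = 3.

3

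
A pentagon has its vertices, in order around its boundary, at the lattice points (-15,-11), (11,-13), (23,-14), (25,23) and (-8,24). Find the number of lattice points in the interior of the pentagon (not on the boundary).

1281

The shoelace formula gives twice the area as |((-15)·(-13) − 11·(-11)) + (11·(-14) − 23·(-13)) + (23·23 − 25·(-14)) + (25·24 − (-8)·23) + ((-8)·(-11) − (-15)·24)| = 2572, so the area is 1286.
Along each edge there are gcd(|Δx|,|Δy|)+1 lattice points, so counting each shared vertex once the boundary has gcd(26,2) + gcd(12,1) + gcd(2,37) + gcd(33,1) + gcd(7,35) = 2+1+1+1+7 = 12.
Pick's theorem gives I = A − B/2 + 1 = 1286 − 12/2 + 1 = 1281.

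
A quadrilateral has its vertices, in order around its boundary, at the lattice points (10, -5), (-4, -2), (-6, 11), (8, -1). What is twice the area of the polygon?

By the shoelace formula, twice the signed area is |(10·(-2) − (-4)·(-5)) + ((-4)·11 − (-6)·(-2)) + ((-6)·(-1) − 8·11) + (8·(-5) − 10·(-1))| = 208, so the area is 104.

208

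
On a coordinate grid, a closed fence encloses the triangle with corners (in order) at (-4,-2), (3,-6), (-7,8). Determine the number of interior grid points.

28

By the shoelace formula, twice the signed area is |((-4)·(-6) − 3·(-2)) + (3·8 − (-7)·(-6)) + ((-7)·(-2) − (-4)·8)| = 58, so the area is 29.
Summing gcd(|Δx|,|Δy|) over the edges gives the boundary count: gcd(7,4) + gcd(10,14) + gcd(3,10) = 1+2+1 = 4.
By Pick's theorem A = I + B/2 − 1, so I = 29 − 4/2 + 1 = 28.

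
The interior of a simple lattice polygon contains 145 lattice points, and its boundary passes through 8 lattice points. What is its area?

148

Pick's theorem states A = I + B/2 − 1, so A = 145 + 8/2 − 1 = 148.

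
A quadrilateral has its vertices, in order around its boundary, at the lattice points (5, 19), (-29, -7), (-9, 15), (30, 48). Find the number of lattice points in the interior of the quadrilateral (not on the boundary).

264

Using the shoelace formula, 2A = |(5·(-7) − (-29)·19) + ((-29)·15 − (-9)·(-7)) + ((-9)·48 − 30·15) + (30·19 − 5·48)| = 534, so the area is 267.
Summing gcd(|Δx|,|Δy|) over the edges gives the boundary count: gcd(34,26) + gcd(20,22) + gcd(39,33) + gcd(25,29) = 2+2+3+1 = 8.
Pick's theorem gives I = A − B/2 + 1 = 267 − 8/2 + 1 = 264.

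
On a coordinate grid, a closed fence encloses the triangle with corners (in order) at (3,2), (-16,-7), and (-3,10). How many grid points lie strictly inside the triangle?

102

The shoelace formula gives twice the area as |(3·(-7) − (-16)·2) + ((-16)·10 − (-3)·(-7)) + ((-3)·2 − 3·10)| = 206, so the area is 103.
Summing gcd(|Δx|,|Δy|) over the edges gives the boundary count: gcd(19,9) + gcd(13,17) + gcd(6,8) = 1+1+2 = 4.
By Pick's theorem A = I + B/2 − 1, so I = 103 − 4/2 + 1 = 102.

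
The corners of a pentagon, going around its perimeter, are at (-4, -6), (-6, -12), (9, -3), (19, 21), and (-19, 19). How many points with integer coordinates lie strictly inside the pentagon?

Using the shoelace formula, 2A = |[(-4)·(-12) − (-6)·(-6)] + [(-6)·(-3) − 9·(-12)] + [9·21 − 19·(-3)] + [19·19 − (-19)·21] + [(-19)·(-6) − (-4)·19]| = 1334, so the area is 667.
Summing gcd(|Δx|,|Δy|) over the edges gives the boundary count: gcd(2,6) + gcd(15,9) + gcd(10,24) + gcd(38,2) + gcd(15,25) = 2+3+2+2+5 = 14.
By Pick's theorem A = I + B/2 − 1, so I = 667 − 14/2 + 1 = 661.

661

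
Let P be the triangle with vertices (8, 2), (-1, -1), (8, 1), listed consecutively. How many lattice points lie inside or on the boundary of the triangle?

8

By the shoelace formula, twice the signed area is |[8·(-1) − (-1)·2] + [(-1)·1 − 8·(-1)] + [8·2 − 8·1]| = 9, so the area is 4.5.
The number of boundary lattice points is Σ gcd(|Δx|,|Δy|) = gcd(9,3) + gcd(9,2) + gcd(0,1) = 3+1+1 = 5.
Pick's theorem gives I = A − B/2 + 1 = 4.5 − 5/2 + 1 = 3, so the closed region contains I + B = 3 + 5 = 8 lattice points.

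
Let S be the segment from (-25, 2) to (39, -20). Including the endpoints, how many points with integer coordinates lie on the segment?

The number of lattice points on a segment between lattice points is gcd(|Δx|,|Δy|) + 1 = gcd(64,22) + 1 = 2 + 1 = 3.

3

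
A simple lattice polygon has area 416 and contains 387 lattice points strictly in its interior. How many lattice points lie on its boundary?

60

Pick's theorem gives A = I + B/2 − 1, so B = 2(A − I + 1) = 2(416 − 387 + 1) = 60.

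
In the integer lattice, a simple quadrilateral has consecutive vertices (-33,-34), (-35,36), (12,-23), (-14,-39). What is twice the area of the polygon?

3606

The shoelace formula gives twice the area as |[(-33)·36 − (-35)·(-34)] + [(-35)·(-23) − 12·36] + [12·(-39) − (-14)·(-23)] + [(-14)·(-34) − (-33)·(-39)]| = 3606, so the area is 1803.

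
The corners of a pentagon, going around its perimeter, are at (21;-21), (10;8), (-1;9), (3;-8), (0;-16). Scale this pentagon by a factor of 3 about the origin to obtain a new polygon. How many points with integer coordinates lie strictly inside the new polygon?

3346

The shoelace formula gives twice the area as |[21·8 − 10·(-21)] + [10·9 − (-1)·8] + [(-1)·(-8) − 3·9] + [3·(-16) − 0·(-8)] + [0·(-21) − 21·(-16)]| = 745, so the area is 372.5.
The number of boundary lattice points is Σ gcd(|Δx|,|Δy|) = gcd(11,29) + gcd(11,1) + gcd(4,17) + gcd(3,8) + gcd(21,5) = 1+1+1+1+1 = 5.
Scaling by 3 multiplies the area by 3² = 9 (so the new area is 6705/2) and multiplies the boundary lattice-point count by 3, giving 15.
By Pick's theorem, the interior count of the dilated polygon is 6705/2 − 15/2 + 1 = 3346.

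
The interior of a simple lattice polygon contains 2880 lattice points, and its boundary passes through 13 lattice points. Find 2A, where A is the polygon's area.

5771

By Pick's theorem, A = I + B/2 − 1 = 2880 + 13/2 − 1 = 5771/2.
Hence 2A = 5771.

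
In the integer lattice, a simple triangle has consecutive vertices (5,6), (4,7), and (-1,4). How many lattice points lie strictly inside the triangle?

By the shoelace formula, twice the signed area is |[5·7 − 4·6] + [4·4 − (-1)·7] + [(-1)·6 − 5·4]| = 8, so the area is 4.
The number of boundary lattice points is Σ gcd(|Δx|,|Δy|) = gcd(1,1) + gcd(5,3) + gcd(6,2) = 1+1+2 = 4.
Pick's theorem gives I = A − B/2 + 1 = 4 − 4/2 + 1 = 3.

3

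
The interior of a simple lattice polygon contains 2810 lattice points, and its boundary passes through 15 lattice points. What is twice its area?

By Pick's theorem, A = I + B/2 − 1 = 2810 + 15/2 − 1 = 5633/2.
Hence 2A = 5633.

5633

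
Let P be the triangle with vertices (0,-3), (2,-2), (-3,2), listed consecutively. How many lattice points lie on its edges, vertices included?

Along each edge there are gcd(|Δx|,|Δy|)+1 lattice points, so counting each shared vertex once the boundary has gcd(2,1) + gcd(5,4) + gcd(3,5) = 1+1+1 = 3.

3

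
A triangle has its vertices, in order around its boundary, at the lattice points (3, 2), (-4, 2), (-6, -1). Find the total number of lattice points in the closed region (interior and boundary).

Using the shoelace formula, 2A = |(3·2 − (-4)·2) + ((-4)·(-1) − (-6)·2) + ((-6)·2 − 3·(-1))| = 21, so the area is 21/2.
Summing gcd(|Δx|,|Δy|) over the edges gives the boundary count: gcd(7,0) + gcd(2,3) + gcd(9,3) = 7+1+3 = 11.
Pick's theorem gives I = A − B/2 + 1 = 21/2 − 11/2 + 1 = 6, so the closed region contains I + B = 6 + 11 = 17 lattice points.

17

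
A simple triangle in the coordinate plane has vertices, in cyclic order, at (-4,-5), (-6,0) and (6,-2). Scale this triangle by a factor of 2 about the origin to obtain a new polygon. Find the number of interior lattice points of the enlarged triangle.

Using the shoelace formula, 2A = |((-4)·0 − (-6)·(-5)) + ((-6)·(-2) − 6·0) + (6·(-5) − (-4)·(-2))| = 56, so the area is 28.
The number of boundary lattice points is Σ gcd(|Δx|,|Δy|) = gcd(2,5) + gcd(12,2) + gcd(10,3) = 1+2+1 = 4.
Scaling by 2 multiplies the area by 2² = 4 (so the new area is 112) and multiplies the boundary lattice-point count by 2, giving 8.
By Pick's theorem, the interior count of the dilated polygon is 112 − 8/2 + 1 = 109.

109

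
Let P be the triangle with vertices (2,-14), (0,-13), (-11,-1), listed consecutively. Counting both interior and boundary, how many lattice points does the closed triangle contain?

The shoelace formula gives twice the area as |(2·(-13) − 0·(-14)) + (0·(-1) − (-11)·(-13)) + ((-11)·(-14) − 2·(-1))| = 13, so the area is 6.5.
Summing gcd(|Δx|,|Δy|) over the edges gives the boundary count: gcd(2,1) + gcd(11,12) + gcd(13,13) = 1+1+13 = 15.
Pick's theorem gives I = A − B/2 + 1 = 6.5 − 15/2 + 1 = 0, so the closed region contains I + B = 0 + 15 = 15 lattice points.

15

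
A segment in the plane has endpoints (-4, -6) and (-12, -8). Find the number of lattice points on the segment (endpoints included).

The number of lattice points on a segment between lattice points is gcd(|Δx|,|Δy|) + 1 = gcd(8,2) + 1 = 2 + 1 = 3.

3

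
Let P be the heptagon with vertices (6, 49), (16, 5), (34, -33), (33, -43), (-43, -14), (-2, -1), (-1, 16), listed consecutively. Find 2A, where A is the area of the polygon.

4299

Using the shoelace formula, 2A = |[6·5 − 16·49] + [16·(-33) − 34·5] + [34·(-43) − 33·(-33)] + [33·(-14) − (-43)·(-43)] + [(-43)·(-1) − (-2)·(-14)] + [(-2)·16 − (-1)·(-1)] + [(-1)·49 − 6·16]| = 4299, so the area is 4299/2.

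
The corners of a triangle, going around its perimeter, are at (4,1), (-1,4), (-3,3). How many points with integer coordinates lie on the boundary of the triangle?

Along each edge there are gcd(|Δx|,|Δy|)+1 lattice points, so counting each shared vertex once the boundary has gcd(5,3) + gcd(2,1) + gcd(7,2) = 1+1+1 = 3.

3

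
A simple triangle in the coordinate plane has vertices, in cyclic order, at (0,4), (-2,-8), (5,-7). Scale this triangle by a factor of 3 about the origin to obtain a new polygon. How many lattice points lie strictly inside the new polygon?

364

The shoelace formula gives twice the area as |[0·(-8) − (-2)·4] + [(-2)·(-7) − 5·(-8)] + [5·4 − 0·(-7)]| = 82, so the area is 41.
Summing gcd(|Δx|,|Δy|) over the edges gives the boundary count: gcd(2,12) + gcd(7,1) + gcd(5,11) = 2+1+1 = 4.
Scaling by 3 multiplies the area by 3² = 9 (so the new area is 369) and multiplies the boundary lattice-point count by 3, giving 12.
By Pick's theorem, the interior count of the dilated polygon is 369 − 12/2 + 1 = 364.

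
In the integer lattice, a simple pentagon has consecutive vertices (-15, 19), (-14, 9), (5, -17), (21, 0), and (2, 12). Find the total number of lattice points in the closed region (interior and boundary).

579

The shoelace formula gives twice the area as |((-15)·9 − (-14)·19) + ((-14)·(-17) − 5·9) + (5·0 − 21·(-17)) + (21·12 − 2·0) + (2·19 − (-15)·12)| = 1151, so the area is 1151/2.
Along each edge there are gcd(|Δx|,|Δy|)+1 lattice points, so counting each shared vertex once the boundary has gcd(1,10) + gcd(19,26) + gcd(16,17) + gcd(19,12) + gcd(17,7) = 1+1+1+1+1 = 5.
Pick's theorem gives I = A − B/2 + 1 = 1151/2 − 5/2 + 1 = 574, so the closed region contains I + B = 574 + 5 = 579 lattice points.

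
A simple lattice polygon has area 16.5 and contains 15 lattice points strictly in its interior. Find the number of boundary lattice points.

5

Pick's theorem gives A = I + B/2 − 1, so B = 2(A − I + 1) = 2(16.5 − 15 + 1) = 5.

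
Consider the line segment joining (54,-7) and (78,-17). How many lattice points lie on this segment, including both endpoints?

The number of lattice points on a segment between lattice points is gcd(|Δx|,|Δy|) + 1 = gcd(24,10) + 1 = 2 + 1 = 3.

3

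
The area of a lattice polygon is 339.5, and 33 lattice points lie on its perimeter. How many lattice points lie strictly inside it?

324

Pick's theorem A = I + B/2 − 1 rearranges to I = A − B/2 + 1 = 339.5 − 33/2 + 1 = 324.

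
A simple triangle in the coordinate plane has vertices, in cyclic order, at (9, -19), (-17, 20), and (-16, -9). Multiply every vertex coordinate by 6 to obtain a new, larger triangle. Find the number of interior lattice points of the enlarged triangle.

12814

The shoelace formula gives twice the area as |(9·20 − (-17)·(-19)) + ((-17)·(-9) − (-16)·20) + ((-16)·(-19) − 9·(-9))| = 715, so the area is 357.5.
Along each edge there are gcd(|Δx|,|Δy|)+1 lattice points, so counting each shared vertex once the boundary has gcd(26,39) + gcd(1,29) + gcd(25,10) = 13+1+5 = 19.
Scaling by 6 multiplies the area by 6² = 36 (so the new area is 12870) and multiplies the boundary lattice-point count by 6, giving 114.
By Pick's theorem, the interior count of the dilated polygon is 12870 − 114/2 + 1 = 12814.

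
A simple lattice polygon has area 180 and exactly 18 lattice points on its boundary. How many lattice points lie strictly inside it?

172

From Pick's theorem, I = A − B/2 + 1 = 180 − 18/2 + 1 = 172.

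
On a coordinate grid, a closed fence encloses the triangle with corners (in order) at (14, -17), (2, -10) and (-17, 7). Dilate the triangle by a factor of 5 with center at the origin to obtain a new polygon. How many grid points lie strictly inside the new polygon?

By the shoelace formula, twice the signed area is |[14·(-10) − 2·(-17)] + [2·7 − (-17)·(-10)] + [(-17)·(-17) − 14·7]| = 71, so the area is 71/2.
Along each edge there are gcd(|Δx|,|Δy|)+1 lattice points, so counting each shared vertex once the boundary has gcd(12,7) + gcd(19,17) + gcd(31,24) = 1+1+1 = 3.
Scaling by 5 multiplies the area by 5² = 25 (so the new area is 1775/2) and multiplies the boundary lattice-point count by 5, giving 15.
By Pick's theorem, the interior count of the dilated polygon is 1775/2 − 15/2 + 1 = 881.

881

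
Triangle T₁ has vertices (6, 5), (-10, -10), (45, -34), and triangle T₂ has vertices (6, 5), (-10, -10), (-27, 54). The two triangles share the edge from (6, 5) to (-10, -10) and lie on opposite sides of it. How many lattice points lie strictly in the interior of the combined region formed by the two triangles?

1224

The union is the simple quadrilateral with vertices (6, 5), (45, -34), (-10, -10), (-27, 54) in order.
The shoelace formula gives twice the area as |[6·(-34) − 45·5] + [45·(-10) − (-10)·(-34)] + [(-10)·54 − (-27)·(-10)] + [(-27)·5 − 6·54]| = 2488, so the area is 1244.
Along each edge there are gcd(|Δx|,|Δy|)+1 lattice points, so counting each shared vertex once the boundary has gcd(39,39) + gcd(55,24) + gcd(17,64) + gcd(33,49) = 39+1+1+1 = 42.
By Pick's theorem I = A − B/2 + 1 = 1244 − 42/2 + 1 = 1224.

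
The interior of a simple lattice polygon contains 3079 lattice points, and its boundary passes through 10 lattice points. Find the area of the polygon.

3083

By Pick's theorem, A = I + B/2 − 1 = 3079 + 10/2 − 1 = 3083.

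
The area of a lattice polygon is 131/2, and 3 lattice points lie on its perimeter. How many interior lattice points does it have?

65

From Pick's theorem, I = A − B/2 + 1 = 131/2 − 3/2 + 1 = 65.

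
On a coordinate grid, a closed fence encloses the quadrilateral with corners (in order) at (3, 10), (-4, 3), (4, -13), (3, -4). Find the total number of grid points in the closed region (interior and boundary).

Using the shoelace formula, 2A = |(3·3 − (-4)·10) + ((-4)·(-13) − 4·3) + (4·(-4) − 3·(-13)) + (3·10 − 3·(-4))| = 154, so the area is 77.
Summing gcd(|Δx|,|Δy|) over the edges gives the boundary count: gcd(7,7) + gcd(8,16) + gcd(1,9) + gcd(0,14) = 7+8+1+14 = 30.
Pick's theorem gives I = A − B/2 + 1 = 77 − 30/2 + 1 = 63, so the closed region contains I + B = 63 + 30 = 93 lattice points.

93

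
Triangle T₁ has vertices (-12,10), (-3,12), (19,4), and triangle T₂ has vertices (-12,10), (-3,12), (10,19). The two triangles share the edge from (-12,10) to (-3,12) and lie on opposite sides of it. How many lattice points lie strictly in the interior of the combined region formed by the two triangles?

75

The union is the simple quadrilateral with vertices (-12,10), (19,4), (-3,12), (10,19) in order.
The shoelace formula gives twice the area as |[(-12)·4 − 19·10] + [19·12 − (-3)·4] + [(-3)·19 − 10·12] + [10·10 − (-12)·19]| = 153, so the area is 153/2.
Along each edge there are gcd(|Δx|,|Δy|)+1 lattice points, so counting each shared vertex once the boundary has gcd(31,6) + gcd(22,8) + gcd(13,7) + gcd(22,9) = 1+2+1+1 = 5.
By Pick's theorem I = A − B/2 + 1 = 153/2 − 5/2 + 1 = 75.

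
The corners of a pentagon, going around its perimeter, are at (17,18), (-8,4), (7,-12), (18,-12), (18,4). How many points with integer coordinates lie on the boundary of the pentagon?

30

Summing gcd(|Δx|,|Δy|) over the edges gives the boundary count: gcd(25,14) + gcd(15,16) + gcd(11,0) + gcd(0,16) + gcd(1,14) = 1+1+11+16+1 = 30.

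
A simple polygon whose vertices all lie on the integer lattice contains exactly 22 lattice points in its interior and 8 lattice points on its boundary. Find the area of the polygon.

25

Pick's theorem states A = I + B/2 − 1, so A = 22 + 8/2 − 1 = 25.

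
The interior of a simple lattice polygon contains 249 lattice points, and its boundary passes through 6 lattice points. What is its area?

Pick's theorem states A = I + B/2 − 1, so A = 249 + 6/2 − 1 = 251.

251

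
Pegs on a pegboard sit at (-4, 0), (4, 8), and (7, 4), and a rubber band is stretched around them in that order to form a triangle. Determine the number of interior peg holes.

24

Using the shoelace formula, 2A = |((-4)·8 − 4·0) + (4·4 − 7·8) + (7·0 − (-4)·4)| = 56, so the area is 28.
Along each edge there are gcd(|Δx|,|Δy|)+1 lattice points, so counting each shared vertex once the boundary has gcd(8,8) + gcd(3,4) + gcd(11,4) = 8+1+1 = 10.
By Pick's theorem A = I + B/2 − 1, so I = 28 − 10/2 + 1 = 24.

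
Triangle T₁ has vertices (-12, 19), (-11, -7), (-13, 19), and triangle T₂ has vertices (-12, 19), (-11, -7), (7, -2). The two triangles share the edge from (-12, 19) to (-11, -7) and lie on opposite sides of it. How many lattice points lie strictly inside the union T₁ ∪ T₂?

248

The union is the simple quadrilateral with vertices (-12, 19), (-13, 19), (-11, -7), (7, -2) in order.
The shoelace formula gives twice the area as |[(-12)·19 − (-13)·19] + [(-13)·(-7) − (-11)·19] + [(-11)·(-2) − 7·(-7)] + [7·19 − (-12)·(-2)]| = 499, so the area is 499/2.
The number of boundary lattice points is Σ gcd(|Δx|,|Δy|) = gcd(1,0) + gcd(2,26) + gcd(18,5) + gcd(19,21) = 1+2+1+1 = 5.
By Pick's theorem I = A − B/2 + 1 = 499/2 − 5/2 + 1 = 248.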